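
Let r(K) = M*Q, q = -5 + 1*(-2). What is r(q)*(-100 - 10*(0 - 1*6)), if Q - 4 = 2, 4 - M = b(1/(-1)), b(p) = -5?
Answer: -2160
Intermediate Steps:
M = 9 (M = 4 - 1*(-5) = 4 + 5 = 9)
Q = 6 (Q = 4 + 2 = 6)
q = -7 (q = -5 - 2 = -7)
r(K) = 54 (r(K) = 9*6 = 54)
r(q)*(-100 - 10*(0 - 1*6)) = 54*(-100 - 10*(0 - 1*6)) = 54*(-100 - 10*(0 - 6)) = 54*(-100 - 10*(-6)) = 54*(-100 + 60) = 54*(-40) = -2160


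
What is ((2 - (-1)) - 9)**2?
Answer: 36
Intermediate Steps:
((2 - (-1)) - 9)**2 = ((2 - 1*(-1)) - 9)**2 = ((2 + 1) - 9)**2 = (3 - 9)**2 = (-6)**2 = 36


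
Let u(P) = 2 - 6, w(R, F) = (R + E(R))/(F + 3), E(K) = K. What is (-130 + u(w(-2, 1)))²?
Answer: 17956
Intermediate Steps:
w(R, F) = 2*R/(3 + F) (w(R, F) = (R + R)/(F + 3) = (2*R)/(3 + F) = 2*R/(3 + F))
u(P) = -4
(-130 + u(w(-2, 1)))² = (-130 - 4)² = (-134)² = 17956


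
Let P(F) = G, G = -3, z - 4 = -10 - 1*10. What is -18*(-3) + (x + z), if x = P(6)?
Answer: 35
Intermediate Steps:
z = -16 (z = 4 + (-10 - 1*10) = 4 + (-10 - 10) = 4 - 20 = -16)
P(F) = -3
x = -3
-18*(-3) + (x + z) = -18*(-3) + (-3 - 16) = 54 - 19 = 35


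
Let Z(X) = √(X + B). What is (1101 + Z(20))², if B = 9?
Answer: (1101 + √29)² ≈ 1.2241e+6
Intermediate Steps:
Z(X) = √(9 + X) (Z(X) = √(X + 9) = √(9 + X))
(1101 + Z(20))² = (1101 + √(9 + 20))² = (1101 + √29)²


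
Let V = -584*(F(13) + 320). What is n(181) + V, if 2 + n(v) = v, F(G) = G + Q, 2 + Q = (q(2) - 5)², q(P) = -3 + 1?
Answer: -221741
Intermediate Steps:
q(P) = -2
Q = 47 (Q = -2 + (-2 - 5)² = -2 + (-7)² = -2 + 49 = 47)
F(G) = 47 + G (F(G) = G + 47 = 47 + G)
n(v) = -2 + v
V = -221920 (V = -584*((47 + 13) + 320) = -584*(60 + 320) = -584*380 = -221920)
n(181) + V = (-2 + 181) - 221920 = 179 - 221920 = -221741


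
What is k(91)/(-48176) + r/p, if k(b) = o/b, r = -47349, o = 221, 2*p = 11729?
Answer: -31935395329/3955394128 ≈ -8.0739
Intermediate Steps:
p = 11729/2 (p = (1/2)*11729 = 11729/2 ≈ 5864.5)
k(b) = 221/b
k(91)/(-48176) + r/p = (221/91)/(-48176) - 47349/11729/2 = (221*(1/91))*(-1/48176) - 47349*2/11729 = (17/7)*(-1/48176) - 94698/11729 = -17/337232 - 94698/11729 = -31935395329/3955394128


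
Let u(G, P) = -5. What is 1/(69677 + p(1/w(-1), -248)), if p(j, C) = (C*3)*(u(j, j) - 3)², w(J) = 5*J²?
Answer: 1/22061 ≈ 4.5329e-5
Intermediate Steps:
p(j, C) = 192*C (p(j, C) = (C*3)*(-5 - 3)² = (3*C)*(-8)² = (3*C)*64 = 192*C)
1/(69677 + p(1/w(-1), -248)) = 1/(69677 + 192*(-248)) = 1/(69677 - 47616) = 1/22061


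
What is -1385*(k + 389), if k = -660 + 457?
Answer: -257610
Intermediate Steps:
k = -203
-1385*(k + 389) = -1385*(-203 + 389) = -1385*186 = -257610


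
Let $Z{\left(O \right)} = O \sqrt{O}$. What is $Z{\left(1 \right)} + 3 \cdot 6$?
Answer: $19$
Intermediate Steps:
$Z{\left(O \right)} = O^{\frac{3}{2}}$
$Z{\left(1 \right)} + 3 \cdot 6 = 1^{\frac{3}{2}} + 3 \cdot 6 = 1 + 18 = 19$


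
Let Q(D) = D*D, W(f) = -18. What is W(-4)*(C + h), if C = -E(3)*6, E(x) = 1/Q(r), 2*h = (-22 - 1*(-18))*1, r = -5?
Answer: 1008/25 ≈ 40.320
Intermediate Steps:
Q(D) = D²
h = -2 (h = ((-22 - 1*(-18))*1)/2 = ((-22 + 18)*1)/2 = (-4*1)/2 = (½)*(-4) = -2)
E(x) = 1/25 (E(x) = 1/((-5)²) = 1/25)
C = -6/25 (C = -1*1/25*6 = -1/25*6 = -6/25 ≈ -0.24000)
W(-4)*(C + h) = -18*(-6/25 - 2) = -18*(-56/25) = 1008/25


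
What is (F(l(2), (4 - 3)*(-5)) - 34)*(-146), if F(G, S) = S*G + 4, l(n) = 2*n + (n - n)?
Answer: 7300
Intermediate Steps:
l(n) = 2*n (l(n) = 2*n + 0 = 2*n)
F(G, S) = 4 + G*S (F(G, S) = G*S + 4 = 4 + G*S)
(F(l(2), (4 - 3)*(-5)) - 34)*(-146) = ((4 + (2*2)*((4 - 3)*(-5))) - 34)*(-146) = ((4 + 4*(1*(-5))) - 34)*(-146) = ((4 + 4*(-5)) - 34)*(-146) = ((4 - 20) - 34)*(-146) = (-16 - 34)*(-146) = -50*(-146) = 7300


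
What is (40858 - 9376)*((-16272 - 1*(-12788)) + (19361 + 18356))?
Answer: 1077723306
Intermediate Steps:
(40858 - 9376)*((-16272 - 1*(-12788)) + (19361 + 18356)) = 31482*((-16272 + 12788) + 37717) = 31482*(-3484 + 37717) = 31482*34233 = 1077723306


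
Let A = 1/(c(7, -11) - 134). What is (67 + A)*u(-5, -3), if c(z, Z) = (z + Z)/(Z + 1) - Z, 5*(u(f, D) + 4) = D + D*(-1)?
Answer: -164264/613 ≈ -267.97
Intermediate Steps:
u(f, D) = -4 (u(f, D) = -4 + (D + D*(-1))/5 = -4 + (D - D)/5 = -4 + (⅕)*0 = -4 + 0 = -4)
c(z, Z) = -Z + (Z + z)/(1 + Z) (c(z, Z) = (Z + z)/(1 + Z) - Z = -Z + (Z + z)/(1 + Z))
A = -5/613 (A = 1/((7 - 1*(-11)²)/(1 - 11) - 134) = 1/((7 - 1*121)/(-10) - 134) = 1/(-(7 - 121)/10 - 134) = 1/(-⅒*(-114) - 134) = 1/(57/5 - 134) = 1/(-613/5) = -5/613 ≈ -0.0081566)
(67 + A)*u(-5, -3) = (67 - 5/613)*(-4) = (41066/613)*(-4) = -164264/613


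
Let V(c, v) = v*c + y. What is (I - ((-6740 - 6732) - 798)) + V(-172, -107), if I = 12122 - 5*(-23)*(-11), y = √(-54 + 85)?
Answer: 43531 + √31 ≈ 43537.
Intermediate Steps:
y = √31 ≈ 5.5678
I = 10857 (I = 12122 - (-115)*(-11) = 12122 - 1*1265 = 12122 - 1265 = 10857)
V(c, v) = √31 + c*v (V(c, v) = v*c + √31 = c*v + √31 = √31 + c*v)
(I - ((-6740 - 6732) - 798)) + V(-172, -107) = (10857 - ((-6740 - 6732) - 798)) + (√31 - 172*(-107)) = (10857 - (-13472 - 798)) + (√31 + 18404) = (10857 - 1*(-14270)) + (18404 + √31) = (10857 + 14270) + (18404 + √31) = 25127 + (18404 + √31) = 43531 + √31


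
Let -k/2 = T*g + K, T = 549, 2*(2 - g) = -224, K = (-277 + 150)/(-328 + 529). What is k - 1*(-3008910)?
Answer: 579631592/201 ≈ 2.8837e+6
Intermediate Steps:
K = -127/201 ≈ -0.63184
g = 114 (g = 2 - 1/2*(-224) = 2 + 112 = 114)
k = -25159318/201 (k = -2*(549*114 - 127/201) = -2*(62586 - 127/201) = -2*12579659/201 = -25159318/201 ≈ -1.2517e+5)
k - 1*(-3008910) = -25159318/201 - 1*(-3008910) = -25159318/201 + 3008910 = 579631592/201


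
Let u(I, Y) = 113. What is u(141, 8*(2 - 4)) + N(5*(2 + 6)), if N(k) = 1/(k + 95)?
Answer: 15256/135 ≈ 113.01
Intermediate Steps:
N(k) = 1/(95 + k)
u(141, 8*(2 - 4)) + N(5*(2 + 6)) = 113 + 1/(95 + 5*(2 + 6)) = 113 + 1/(95 + 5*8) = 113 + 1/(95 + 40) = 113 + 1/135 = 15256/135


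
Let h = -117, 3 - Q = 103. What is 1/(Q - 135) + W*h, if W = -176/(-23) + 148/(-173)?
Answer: -743578759/935065 ≈ -795.22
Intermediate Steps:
Q = -100 (Q = 3 - 1*103 = 3 - 103 = -100)
W = 27044/3979 (W = -176*(-1/23) + 148*(-1/173) = 176/23 - 148/173 = 27044/3979 ≈ 6.7967)
1/(Q - 135) + W*h = 1/(-100 - 135) + (27044/3979)*(-117) = 1/(-235) - 3164148/3979 = -1/235 - 3164148/3979 = -743578759/935065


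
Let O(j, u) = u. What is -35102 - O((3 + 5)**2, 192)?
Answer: -35294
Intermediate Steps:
-35102 - O((3 + 5)**2, 192) = -35102 - 1*192 = -35102 - 192 = -35294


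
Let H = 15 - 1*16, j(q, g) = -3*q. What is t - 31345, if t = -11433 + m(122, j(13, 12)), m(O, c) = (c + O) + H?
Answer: -42696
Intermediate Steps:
H = -1 (H = 15 - 16 = -1)
m(O, c) = -1 + O + c (m(O, c) = (c + O) - 1 = (O + c) - 1 = -1 + O + c)
t = -11351 (t = -11433 + (-1 + 122 - 3*13) = -11433 + (-1 + 122 - 39) = -11433 + 82 = -11351)
t - 31345 = -11351 - 31345 = -42696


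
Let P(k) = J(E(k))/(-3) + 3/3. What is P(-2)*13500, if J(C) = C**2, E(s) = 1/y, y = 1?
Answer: 9000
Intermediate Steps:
E(s) = 1 (E(s) = 1/1 = 1)
P(k) = 2/3 (P(k) = 1**2/(-3) + 3/3 = 1*(-1/3) + 3*(1/3) = -1/3 + 1 = 2/3)
P(-2)*13500 = (2/3)*13500 = 9000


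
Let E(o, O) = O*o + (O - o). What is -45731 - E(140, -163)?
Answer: -22608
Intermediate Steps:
E(o, O) = O - o + O*o
-45731 - E(140, -163) = -45731 - (-163 - 1*140 - 163*140) = -45731 - (-163 - 140 - 22820) = -45731 - 1*(-23123) = -45731 + 23123 = -22608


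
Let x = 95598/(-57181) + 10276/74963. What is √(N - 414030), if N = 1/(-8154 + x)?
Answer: I*√2581535109313129928485514823565/2497026276970 ≈ 643.45*I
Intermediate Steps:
x = -939817274/612351329 (x = 95598*(-1/57181) + 10276*(1/74963) = -95598/57181 + 1468/10709 = -939817274/612351329 ≈ -1.5348)
N = -612351329/4994052553940 (N = 1/(-8154 - 939817274/612351329) = 1/(-4994052553940/612351329) = -612351329/4994052553940 ≈ -0.00012262)
√(N - 414030) = √(-612351329/4994052553940 - 414030) = √(-2067687579520129529/4994052553940) = I*√2581535109313129928485514823565/2497026276970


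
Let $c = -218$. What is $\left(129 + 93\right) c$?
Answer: $-48396$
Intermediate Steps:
$\left(129 + 93\right) c = \left(129 + 93\right) \left(-218\right) = 222 \left(-218\right) = -48396$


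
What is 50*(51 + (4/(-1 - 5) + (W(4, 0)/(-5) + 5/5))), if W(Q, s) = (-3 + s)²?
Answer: 7430/3 ≈ 2476.7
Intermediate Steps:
50*(51 + (4/(-1 - 5) + (W(4, 0)/(-5) + 5/5))) = 50*(51 + (4/(-1 - 5) + ((-3 + 0)²/(-5) + 5/5))) = 50*(51 + (4/(-6) + ((-3)²*(-⅕) + 5*(⅕)))) = 50*(51 + (4*(-⅙) + (9*(-⅕) + 1))) = 50*(51 + (-⅔ + (-9/5 + 1))) = 50*(51 + (-⅔ - ⅘)) = 50*(51 - 22/15) = 50*(743/15) = 7430/3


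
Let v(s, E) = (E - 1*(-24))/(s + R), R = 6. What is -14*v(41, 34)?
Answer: -812/47 ≈ -17.277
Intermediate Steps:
v(s, E) = (24 + E)/(6 + s) (v(s, E) = (E - 1*(-24))/(s + 6) = (E + 24)/(6 + s) = (24 + E)/(6 + s))
-14*v(41, 34) = -14*(24 + 34)/(6 + 41) = -14*58/47 = -812/47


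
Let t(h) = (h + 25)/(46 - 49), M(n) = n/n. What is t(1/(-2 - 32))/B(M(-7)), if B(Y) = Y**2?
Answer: -283/34 ≈ -8.3235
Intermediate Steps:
M(n) = 1
t(h) = -25/3 - h/3 (t(h) = (25 + h)/(-3) = (25 + h)*(-1/3) = -25/3 - h/3)
t(1/(-2 - 32))/B(M(-7)) = (-25/3 - 1/(3*(-2 - 32)))/(1**2) = (-25/3 - 1/3/(-34))/1 = (-25/3 - 1/3*(-1/34))*1 = (-25/3 + 1/102)*1 = -283/34*1 = -283/34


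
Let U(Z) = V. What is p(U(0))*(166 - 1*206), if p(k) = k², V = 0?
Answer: 0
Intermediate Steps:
U(Z) = 0
p(U(0))*(166 - 1*206) = 0²*(166 - 1*206) = 0*(166 - 206) = 0*(-40) = 0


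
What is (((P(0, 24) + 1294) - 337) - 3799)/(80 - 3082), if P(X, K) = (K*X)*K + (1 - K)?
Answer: 2865/3002 ≈ 0.95436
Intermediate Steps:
P(X, K) = 1 - K + X*K² (P(X, K) = X*K² + (1 - K) = 1 - K + X*K²)
(((P(0, 24) + 1294) - 337) - 3799)/(80 - 3082) = ((((1 - 1*24 + 0*24²) + 1294) - 337) - 3799)/(80 - 3082) = ((((1 - 24 + 0*576) + 1294) - 337) - 3799)/(-3002) = ((((1 - 24 + 0) + 1294) - 337) - 3799)*(-1/3002) = (((-23 + 1294) - 337) - 3799)*(-1/3002) = ((1271 - 337) - 3799)*(-1/3002) = (934 - 3799)*(-1/3002) = -2865*(-1/3002) = 2865/3002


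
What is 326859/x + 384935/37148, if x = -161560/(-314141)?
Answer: 953602971960803/1500407720 ≈ 6.3556e+5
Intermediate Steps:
x = 161560/314141 (x = -161560*(-1/314141) = 161560/314141 ≈ 0.51429)
326859/x + 384935/37148 = 326859/(161560/314141) + 384935/37148 = 326859*(314141/161560) + 384935*(1/37148) = 102679813119/161560 + 384935/37148 = 953602971960803/1500407720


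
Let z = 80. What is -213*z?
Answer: -17040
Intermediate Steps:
-213*z = -213*80 = -17040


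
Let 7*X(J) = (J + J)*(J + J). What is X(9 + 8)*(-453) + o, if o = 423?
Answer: -520707/7 ≈ -74387.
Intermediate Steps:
X(J) = 4*J²/7 (X(J) = ((J + J)*(J + J))/7 = ((2*J)*(2*J))/7 = (4*J²)/7 = 4*J²/7)
X(9 + 8)*(-453) + o = (4*(9 + 8)²/7)*(-453) + 423 = ((4/7)*17²)*(-453) + 423 = ((4/7)*289)*(-453) + 423 = (1156/7)*(-453) + 423 = -523668/7 + 423 = -520707/7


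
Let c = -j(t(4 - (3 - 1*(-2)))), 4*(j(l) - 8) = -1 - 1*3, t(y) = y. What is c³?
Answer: -343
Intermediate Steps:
j(l) = 7 (j(l) = 8 + (-1 - 1*3)/4 = 8 + (-1 - 3)/4 = 8 + (¼)*(-4) = 8 - 1 = 7)
c = -7 (c = -1*7 = -7)
c³ = (-7)³ = -343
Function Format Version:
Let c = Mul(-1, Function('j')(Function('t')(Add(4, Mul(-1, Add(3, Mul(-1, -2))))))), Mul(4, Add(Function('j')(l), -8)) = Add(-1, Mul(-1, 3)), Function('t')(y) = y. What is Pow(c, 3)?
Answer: -343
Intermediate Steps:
Function('j')(l) = 7 (Function('j')(l) = Add(8, Mul(Rational(1, 4), Add(-1, Mul(-1, 3)))) = Add(8, Mul(Rational(1, 4), Add(-1, -3))) = Add(8, Mul(Rational(1, 4), -4)) = Add(8, -1) = 7)
c = -7 (c = Mul(-1, 7) = -7)
Pow(c, 3) = Pow(-7, 3) = -343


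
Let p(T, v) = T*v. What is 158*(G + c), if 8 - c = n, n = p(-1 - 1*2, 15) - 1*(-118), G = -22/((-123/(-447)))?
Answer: -938994/41 ≈ -22902.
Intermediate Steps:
G = -3278/41 (G = -22/((-123*(-1/447))) = -22/41/149 = -22*149/41 = -3278/41 ≈ -79.951)
n = 73 (n = (-1 - 1*2)*15 - 1*(-118) = (-1 - 2)*15 + 118 = -3*15 + 118 = -45 + 118 = 73)
c = -65 (c = 8 - 1*73 = 8 - 73 = -65)
158*(G + c) = 158*(-3278/41 - 65) = 158*(-5943/41) = -938994/41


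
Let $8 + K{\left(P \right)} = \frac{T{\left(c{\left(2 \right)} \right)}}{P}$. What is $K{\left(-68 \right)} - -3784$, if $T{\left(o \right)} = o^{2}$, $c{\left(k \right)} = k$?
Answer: $\frac{64191}{17} \approx 3775.9$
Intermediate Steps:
$K{\left(P \right)} = -8 + \frac{4}{P}$ ($K{\left(P \right)} = -8 + \frac{2^{2}}{P} = -8 + \frac{4}{P}$)
$K{\left(-68 \right)} - -3784 = \left(-8 + \frac{4}{-68}\right) - -3784 = \left(-8 + 4 \left(- \frac{1}{68}\right)\right) + 3784 = \left(-8 - \frac{1}{17}\right) + 3784 = - \frac{137}{17} + 3784 = \frac{64191}{17}$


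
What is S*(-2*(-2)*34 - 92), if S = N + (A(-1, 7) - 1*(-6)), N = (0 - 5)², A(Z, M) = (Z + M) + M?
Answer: 1936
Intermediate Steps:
A(Z, M) = Z + 2*M (A(Z, M) = (M + Z) + M = Z + 2*M)
N = 25 (N = (-5)² = 25)
S = 44 (S = 25 + ((-1 + 2*7) - 1*(-6)) = 25 + ((-1 + 14) + 6) = 25 + (13 + 6) = 25 + 19 = 44)
S*(-2*(-2)*34 - 92) = 44*(-2*(-2)*34 - 92) = 44*(4*34 - 92) = 44*(136 - 92) = 44*44 = 1936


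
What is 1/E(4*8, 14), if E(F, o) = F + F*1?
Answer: 1/64 ≈ 0.015625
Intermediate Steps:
E(F, o) = 2*F (E(F, o) = F + F = 2*F)
1/E(4*8, 14) = 1/(2*(4*8)) = 1/(2*32) = 1/64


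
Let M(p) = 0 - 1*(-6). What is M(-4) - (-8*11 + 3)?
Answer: 91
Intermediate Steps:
M(p) = 6 (M(p) = 0 + 6 = 6)
M(-4) - (-8*11 + 3) = 6 - (-8*11 + 3) = 6 - (-88 + 3) = 6 - 1*(-85) = 6 + 85 = 91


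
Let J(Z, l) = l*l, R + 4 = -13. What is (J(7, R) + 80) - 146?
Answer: 223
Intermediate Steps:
R = -17 (R = -4 - 13 = -17)
J(Z, l) = l**2
(J(7, R) + 80) - 146 = ((-17)**2 + 80) - 146 = (289 + 80) - 146 = 369 - 146 = 223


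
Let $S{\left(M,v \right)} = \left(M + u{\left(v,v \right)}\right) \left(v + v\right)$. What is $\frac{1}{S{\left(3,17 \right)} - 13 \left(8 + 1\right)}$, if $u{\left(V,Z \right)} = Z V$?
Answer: $\frac{1}{9811} \approx 0.00010193$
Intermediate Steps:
$u{\left(V,Z \right)} = V Z$
$S{\left(M,v \right)} = 2 v \left(M + v^{2}\right)$ ($S{\left(M,v \right)} = \left(M + v v\right) \left(v + v\right) = \left(M + v^{2}\right) 2 v = 2 v \left(M + v^{2}\right)$)
$\frac{1}{S{\left(3,17 \right)} - 13 \left(8 + 1\right)} = \frac{1}{2 \cdot 17 \left(3 + 17^{2}\right) - 13 \left(8 + 1\right)} = \frac{1}{2 \cdot 17 \left(3 + 289\right) - 117} = \frac{1}{2 \cdot 17 \cdot 292 - 117} = \frac{1}{9928 - 117} = \frac{1}{9811}$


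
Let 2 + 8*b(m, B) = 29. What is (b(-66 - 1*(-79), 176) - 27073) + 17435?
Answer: -77077/8 ≈ -9634.6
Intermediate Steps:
b(m, B) = 27/8 (b(m, B) = -¼ + (⅛)*29 = -¼ + 29/8 = 27/8)
(b(-66 - 1*(-79), 176) - 27073) + 17435 = (27/8 - 27073) + 17435 = -216557/8 + 17435 = -77077/8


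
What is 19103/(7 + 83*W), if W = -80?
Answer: -19103/6633 ≈ -2.8800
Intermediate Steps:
19103/(7 + 83*W) = 19103/(7 + 83*(-80)) = 19103/(7 - 6640) = 19103/(-6633) = 19103*(-1/6633) = -19103/6633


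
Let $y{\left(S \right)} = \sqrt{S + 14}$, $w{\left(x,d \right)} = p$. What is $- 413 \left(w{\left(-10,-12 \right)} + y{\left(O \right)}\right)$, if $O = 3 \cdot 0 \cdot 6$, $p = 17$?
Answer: $-7021 - 413 \sqrt{14} \approx -8566.3$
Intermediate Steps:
$w{\left(x,d \right)} = 17$
$O = 0$ ($O = 0 \cdot 6 = 0$)
$y{\left(S \right)} = \sqrt{14 + S}$
$- 413 \left(w{\left(-10,-12 \right)} + y{\left(O \right)}\right) = - 413 \left(17 + \sqrt{14 + 0}\right) = - 413 \left(17 + \sqrt{14}\right) = -7021 - 413 \sqrt{14}$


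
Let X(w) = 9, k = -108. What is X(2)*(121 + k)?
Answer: 117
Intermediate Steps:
X(2)*(121 + k) = 9*(121 - 108) = 9*13 = 117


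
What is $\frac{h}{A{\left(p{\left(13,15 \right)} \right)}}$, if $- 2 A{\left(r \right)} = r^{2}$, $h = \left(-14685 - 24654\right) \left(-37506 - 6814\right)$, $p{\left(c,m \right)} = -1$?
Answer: $-3487008960$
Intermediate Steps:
$h = 1743504480$ ($h = \left(-14685 - 24654\right) \left(-44320\right) = \left(-39339\right) \left(-44320\right) = 1743504480$)
$A{\left(r \right)} = - \frac{r^{2}}{2}$
$\frac{h}{A{\left(p{\left(13,15 \right)} \right)}} = \frac{1743504480}{\left(- \frac{1}{2}\right) \left(-1\right)^{2}} = \frac{1743504480}{\left(- \frac{1}{2}\right) 1} = \frac{1743504480}{- \frac{1}{2}} = 1743504480 \left(-2\right) = -3487008960$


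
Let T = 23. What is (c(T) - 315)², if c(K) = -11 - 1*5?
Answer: 109561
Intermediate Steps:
c(K) = -16 (c(K) = -11 - 5 = -16)
(c(T) - 315)² = (-16 - 315)² = (-331)² = 109561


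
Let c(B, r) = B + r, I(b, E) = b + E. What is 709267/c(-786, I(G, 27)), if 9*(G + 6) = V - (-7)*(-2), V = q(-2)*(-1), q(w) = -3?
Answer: -6383403/6896 ≈ -925.67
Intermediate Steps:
V = 3 (V = -3*(-1) = 3)
G = -65/9 (G = -6 + (3 - (-7)*(-2))/9 = -6 + (3 - 1*14)/9 = -6 + (3 - 14)/9 = -6 + (⅑)*(-11) = -6 - 11/9 = -65/9 ≈ -7.2222)
I(b, E) = E + b
709267/c(-786, I(G, 27)) = 709267/(-786 + (27 - 65/9)) = 709267/(-786 + 178/9) = 709267/(-6896/9) = 709267*(-9/6896) = -6383403/6896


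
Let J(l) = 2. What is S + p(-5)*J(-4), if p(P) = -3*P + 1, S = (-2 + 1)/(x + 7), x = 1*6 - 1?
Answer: 383/12 ≈ 31.917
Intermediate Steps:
x = 5 (x = 6 - 1 = 5)
S = -1/12 (S = (-2 + 1)/(5 + 7) = -1/12 ≈ -0.083333)
p(P) = 1 - 3*P
S + p(-5)*J(-4) = -1/12 + (1 - 3*(-5))*2 = -1/12 + (1 + 15)*2 = -1/12 + 16*2 = -1/12 + 32 = 383/12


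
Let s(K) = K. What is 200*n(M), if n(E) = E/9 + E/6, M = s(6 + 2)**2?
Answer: 32000/9 ≈ 3555.6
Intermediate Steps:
M = 64 (M = (6 + 2)**2 = 8**2 = 64)
n(E) = 5*E/18 (n(E) = E*(1/9) + E*(1/6) = E/9 + E/6 = 5*E/18)
200*n(M) = 200*((5/18)*64) = 200*(160/9) = 32000/9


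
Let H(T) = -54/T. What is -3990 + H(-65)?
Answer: -259296/65 ≈ -3989.2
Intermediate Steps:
-3990 + H(-65) = -3990 - 54/(-65) = -3990 - 54*(-1/65) = -3990 + 54/65 = -259296/65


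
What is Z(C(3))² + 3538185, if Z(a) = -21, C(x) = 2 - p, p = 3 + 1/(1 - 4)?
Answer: 3538626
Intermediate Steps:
p = 8/3 (p = 3 + 1/(-3) = 3 - ⅓ = 8/3 ≈ 2.6667)
C(x) = -⅔ (C(x) = 2 - 1*8/3 = 2 - 8/3 = -⅔)
Z(C(3))² + 3538185 = (-21)² + 3538185 = 441 + 3538185 = 3538626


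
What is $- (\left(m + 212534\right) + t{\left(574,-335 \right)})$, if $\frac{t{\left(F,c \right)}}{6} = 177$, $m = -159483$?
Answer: $-54113$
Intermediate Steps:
$t{\left(F,c \right)} = 1062$ ($t{\left(F,c \right)} = 6 \cdot 177 = 1062$)
$- (\left(m + 212534\right) + t{\left(574,-335 \right)}) = - (\left(-159483 + 212534\right) + 1062) = - (53051 + 1062) = \left(-1\right) 54113 = -54113$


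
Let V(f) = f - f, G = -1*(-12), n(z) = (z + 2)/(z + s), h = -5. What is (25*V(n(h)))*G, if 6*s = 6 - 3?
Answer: 0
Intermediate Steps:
s = ½ (s = (6 - 3)/6 = (⅙)*3 = ½ ≈ 0.50000)
n(z) = (2 + z)/(½ + z) (n(z) = (z + 2)/(z + ½) = (2 + z)/(½ + z))
G = 12
V(f) = 0
(25*V(n(h)))*G = (25*0)*12 = 0*12 = 0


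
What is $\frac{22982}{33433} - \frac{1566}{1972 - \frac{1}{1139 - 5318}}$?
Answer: $- \frac{29401640764}{275520985237} \approx -0.10671$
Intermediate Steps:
$\frac{22982}{33433} - \frac{1566}{1972 - \frac{1}{1139 - 5318}} = 22982 \cdot \frac{1}{33433} - \frac{1566}{1972 - \frac{1}{-4179}} = \frac{22982}{33433} - \frac{1566}{1972 - - \frac{1}{4179}} = \frac{22982}{33433} - \frac{1566}{1972 + \frac{1}{4179}} = \frac{22982}{33433} - \frac{1566}{\frac{8240989}{4179}} = \frac{22982}{33433} - \frac{6544314}{8240989} = - \frac{29401640764}{275520985237}$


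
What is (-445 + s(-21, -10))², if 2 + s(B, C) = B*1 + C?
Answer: 228484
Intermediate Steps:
s(B, C) = -2 + B + C (s(B, C) = -2 + (B*1 + C) = -2 + (B + C) = -2 + B + C)
(-445 + s(-21, -10))² = (-445 + (-2 - 21 - 10))² = (-445 - 33)² = (-478)² = 228484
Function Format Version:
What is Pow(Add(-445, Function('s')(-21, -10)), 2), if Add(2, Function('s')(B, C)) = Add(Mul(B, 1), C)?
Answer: 228484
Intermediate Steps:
Function('s')(B, C) = Add(-2, B, C) (Function('s')(B, C) = Add(-2, Add(Mul(B, 1), C)) = Add(-2, Add(B, C)) = Add(-2, B, C))
Pow(Add(-445, Function('s')(-21, -10)), 2) = Pow(Add(-445, Add(-2, -21, -10)), 2) = Pow(Add(-445, -33), 2) = Pow(-478, 2) = 228484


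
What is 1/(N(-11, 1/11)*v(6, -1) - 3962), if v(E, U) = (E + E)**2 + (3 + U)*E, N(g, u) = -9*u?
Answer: -11/44986 ≈ -0.00024452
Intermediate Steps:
v(E, U) = 4*E**2 + E*(3 + U) (v(E, U) = (2*E)**2 + E*(3 + U) = 4*E**2 + E*(3 + U))
1/(N(-11, 1/11)*v(6, -1) - 3962) = 1/((-9/11)*(6*(3 - 1 + 4*6)) - 3962) = 1/((-9*1/11)*(6*(3 - 1 + 24)) - 3962) = 1/(-54*26/11 - 3962) = 1/(-9/11*156 - 3962) = 1/(-1404/11 - 3962) = 1/(-44986/11) = -11/44986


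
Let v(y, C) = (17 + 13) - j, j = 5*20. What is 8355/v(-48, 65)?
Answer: -1671/14 ≈ -119.36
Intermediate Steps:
j = 100
v(y, C) = -70 (v(y, C) = (17 + 13) - 1*100 = 30 - 100 = -70)
8355/v(-48, 65) = 8355/(-70) = 8355*(-1/70) = -1671/14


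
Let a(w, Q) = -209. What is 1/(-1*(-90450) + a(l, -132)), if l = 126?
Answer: 1/90241 ≈ 1.1081e-5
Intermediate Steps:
1/(-1*(-90450) + a(l, -132)) = 1/(-1*(-90450) - 209) = 1/(90450 - 209) = 1/90241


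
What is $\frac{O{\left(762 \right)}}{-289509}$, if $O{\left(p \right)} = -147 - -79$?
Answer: $\frac{68}{289509} \approx 0.00023488$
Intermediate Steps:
$O{\left(p \right)} = -68$ ($O{\left(p \right)} = -147 + 79 = -68$)
$\frac{O{\left(762 \right)}}{-289509} = - \frac{68}{-289509} = \left(-68\right) \left(- \frac{1}{289509}\right) = \frac{68}{289509}$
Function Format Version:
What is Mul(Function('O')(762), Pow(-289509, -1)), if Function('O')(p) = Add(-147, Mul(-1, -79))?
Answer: Rational(68, 289509) ≈ 0.00023488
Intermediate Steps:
Function('O')(p) = -68 (Function('O')(p) = Add(-147, 79) = -68)
Mul(Function('O')(762), Pow(-289509, -1)) = Mul(-68, Pow(-289509, -1)) = Mul(-68, Rational(-1, 289509)) = Rational(68, 289509)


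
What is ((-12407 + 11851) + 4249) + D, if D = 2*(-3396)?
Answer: -3099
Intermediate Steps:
D = -6792
((-12407 + 11851) + 4249) + D = ((-12407 + 11851) + 4249) - 6792 = (-556 + 4249) - 6792 = 3693 - 6792 = -3099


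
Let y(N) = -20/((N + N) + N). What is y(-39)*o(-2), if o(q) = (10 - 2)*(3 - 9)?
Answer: -320/39 ≈ -8.2051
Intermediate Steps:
o(q) = -48 (o(q) = 8*(-6) = -48)
y(N) = -20/(3*N) (y(N) = -20/(2*N + N) = -20*1/(3*N) = -20/(3*N))
y(-39)*o(-2) = -20/3/(-39)*(-48) = -20/3*(-1/39)*(-48) = (20/117)*(-48) = -320/39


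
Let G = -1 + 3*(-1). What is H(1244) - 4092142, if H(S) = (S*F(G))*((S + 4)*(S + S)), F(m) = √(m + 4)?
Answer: -4092142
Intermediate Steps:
G = -4 (G = -1 - 3 = -4)
F(m) = √(4 + m)
H(S) = 0 (H(S) = (S*√(4 - 4))*((S + 4)*(S + S)) = (S*√0)*((4 + S)*(2*S)) = (S*0)*(2*S*(4 + S)) = 0*(2*S*(4 + S)) = 0)
H(1244) - 4092142 = 0 - 4092142 = -4092142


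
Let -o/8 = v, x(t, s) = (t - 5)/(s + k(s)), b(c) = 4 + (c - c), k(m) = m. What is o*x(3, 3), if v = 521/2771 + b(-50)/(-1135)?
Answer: 1547336/3145085 ≈ 0.49199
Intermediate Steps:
b(c) = 4 (b(c) = 4 + 0 = 4)
x(t, s) = (-5 + t)/(2*s) (x(t, s) = (t - 5)/(s + s) = (-5 + t)/((2*s)) = (-5 + t)*(1/(2*s)) = (-5 + t)/(2*s))
v = 580251/3145085 (v = 521/2771 + 4/(-1135) = 521*(1/2771) + 4*(-1/1135) = 521/2771 - 4/1135 = 580251/3145085 ≈ 0.18449)
o = -4642008/3145085 (o = -8*580251/3145085 = -4642008/3145085 ≈ -1.4760)
o*x(3, 3) = -2321004*(-5 + 3)/(3145085*3) = -2321004*(-2)/(3145085*3) = -4642008/3145085*(-1/3) = 1547336/3145085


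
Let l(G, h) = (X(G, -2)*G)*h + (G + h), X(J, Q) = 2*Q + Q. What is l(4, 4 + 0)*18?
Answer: -1584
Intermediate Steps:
X(J, Q) = 3*Q
l(G, h) = G + h - 6*G*h (l(G, h) = ((3*(-2))*G)*h + (G + h) = (-6*G)*h + (G + h) = -6*G*h + (G + h) = G + h - 6*G*h)
l(4, 4 + 0)*18 = (4 + (4 + 0) - 6*4*(4 + 0))*18 = (4 + 4 - 6*4*4)*18 = (4 + 4 - 96)*18 = -88*18 = -1584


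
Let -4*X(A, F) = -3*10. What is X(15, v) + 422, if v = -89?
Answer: 859/2 ≈ 429.50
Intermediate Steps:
X(A, F) = 15/2 (X(A, F) = -(-3)*10/4 = -¼*(-30) = 15/2)
X(15, v) + 422 = 15/2 + 422 = 859/2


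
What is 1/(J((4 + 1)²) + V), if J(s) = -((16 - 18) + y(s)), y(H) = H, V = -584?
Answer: -1/607 ≈ -0.0016474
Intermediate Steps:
J(s) = 2 - s (J(s) = -((16 - 18) + s) = -(-2 + s) = 2 - s)
1/(J((4 + 1)²) + V) = 1/((2 - (4 + 1)²) - 584) = 1/((2 - 1*5²) - 584) = 1/((2 - 1*25) - 584) = 1/((2 - 25) - 584) = 1/(-23 - 584) = 1/(-607) = -1/607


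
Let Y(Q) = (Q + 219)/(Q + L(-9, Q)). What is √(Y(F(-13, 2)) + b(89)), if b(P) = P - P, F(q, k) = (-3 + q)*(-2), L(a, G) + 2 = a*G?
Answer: I*√64758/258 ≈ 0.98634*I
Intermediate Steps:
L(a, G) = -2 + G*a (L(a, G) = -2 + a*G = -2 + G*a)
F(q, k) = 6 - 2*q
b(P) = 0
Y(Q) = (219 + Q)/(-2 - 8*Q) (Y(Q) = (Q + 219)/(Q + (-2 + Q*(-9))) = (219 + Q)/(Q + (-2 - 9*Q)) = (219 + Q)/(-2 - 8*Q))
√(Y(F(-13, 2)) + b(89)) = √((219 + (6 - 2*(-13)))/(2*(-1 - 4*(6 - 2*(-13)))) + 0) = √((219 + (6 + 26))/(2*(-1 - 4*(6 + 26))) + 0) = √((219 + 32)/(2*(-1 - 4*32)) + 0) = √((½)*251/(-1 - 128) + 0) = √((½)*251/(-129) + 0) = √((½)*(-1/129)*251 + 0) = √(-251/258 + 0) = √(-251/258) = I*√64758/258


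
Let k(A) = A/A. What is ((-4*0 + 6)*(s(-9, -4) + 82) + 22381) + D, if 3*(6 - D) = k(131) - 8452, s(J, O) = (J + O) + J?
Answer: 25564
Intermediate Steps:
s(J, O) = O + 2*J
k(A) = 1
D = 2823 (D = 6 - (1 - 8452)/3 = 6 - ⅓*(-8451) = 6 + 2817 = 2823)
((-4*0 + 6)*(s(-9, -4) + 82) + 22381) + D = ((-4*0 + 6)*((-4 + 2*(-9)) + 82) + 22381) + 2823 = ((0 + 6)*((-4 - 18) + 82) + 22381) + 2823 = (6*(-22 + 82) + 22381) + 2823 = (6*60 + 22381) + 2823 = (360 + 22381) + 2823 = 22741 + 2823 = 25564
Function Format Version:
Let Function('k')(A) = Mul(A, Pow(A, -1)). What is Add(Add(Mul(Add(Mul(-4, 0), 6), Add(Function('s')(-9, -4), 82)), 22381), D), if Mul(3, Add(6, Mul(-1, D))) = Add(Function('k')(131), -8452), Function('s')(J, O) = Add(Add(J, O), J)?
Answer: 25564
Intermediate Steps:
Function('s')(J, O) = Add(O, Mul(2, J))
Function('k')(A) = 1
D = 2823 (D = Add(6, Mul(Rational(-1, 3), Add(1, -8452))) = Add(6, Mul(Rational(-1, 3), -8451)) = Add(6, 2817) = 2823)
Add(Add(Mul(Add(Mul(-4, 0), 6), Add(Function('s')(-9, -4), 82)), 22381), D) = Add(Add(Mul(Add(Mul(-4, 0), 6), Add(Add(-4, Mul(2, -9)), 82)), 22381), 2823) = Add(Add(Mul(Add(0, 6), Add(Add(-4, -18), 82)), 22381), 2823) = Add(Add(Mul(6, Add(-22, 82)), 22381), 2823) = Add(Add(Mul(6, 60), 22381), 2823) = Add(Add(360, 22381), 2823) = Add(22741, 2823) = 25564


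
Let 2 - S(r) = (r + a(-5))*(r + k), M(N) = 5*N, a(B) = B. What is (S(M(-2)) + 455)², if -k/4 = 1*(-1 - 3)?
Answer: 299209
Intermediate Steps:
k = 16 (k = -4*(-1 - 3) = -4*(-4) = 16)
S(r) = 2 - (-5 + r)*(16 + r) (S(r) = 2 - (r - 5)*(r + 16) = 2 - (-5 + r)*(16 + r))
(S(M(-2)) + 455)² = ((82 - (5*(-2))² - 55*(-2)) + 455)² = ((82 - 1*(-10)² - 11*(-10)) + 455)² = ((82 - 1*100 + 110) + 455)² = ((82 - 100 + 110) + 455)² = (92 + 455)² = 547² = 299209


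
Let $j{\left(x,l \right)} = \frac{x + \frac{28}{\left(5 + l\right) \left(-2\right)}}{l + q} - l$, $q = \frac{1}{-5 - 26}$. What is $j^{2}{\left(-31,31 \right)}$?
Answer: $\frac{12240988321}{11943936} \approx 1024.9$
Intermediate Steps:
$q = - \frac{1}{31}$ ($q = \frac{1}{-31} = - \frac{1}{31} \approx -0.032258$)
$j{\left(x,l \right)} = - l + \frac{x + \frac{28}{-10 - 2 l}}{- \frac{1}{31} + l}$ ($j{\left(x,l \right)} = \frac{x + \frac{28}{\left(5 + l\right) \left(-2\right)}}{l - \frac{1}{31}} - l = \frac{x + \frac{28}{-10 - 2 l}}{- \frac{1}{31} + l} - l = - l + \frac{x + \frac{28}{-10 - 2 l}}{- \frac{1}{31} + l}$)
$j^{2}{\left(-31,31 \right)} = \left(\frac{-434 - 154 \cdot 31^{2} - 31 \cdot 31^{3} + 5 \cdot 31 + 155 \left(-31\right) + 31 \cdot 31 \left(-31\right)}{-5 + 31 \cdot 31^{2} + 154 \cdot 31}\right)^{2} = \left(\frac{-434 - 147994 - 923521 + 155 - 4805 - 29791}{-5 + 31 \cdot 961 + 4774}\right)^{2} = \left(\frac{-434 - 147994 - 923521 + 155 - 4805 - 29791}{-5 + 29791 + 4774}\right)^{2} = \left(\frac{1}{34560} \left(-1106390\right)\right)^{2} = \left(- \frac{110639}{3456}\right)^{2} = \frac{12240988321}{11943936}$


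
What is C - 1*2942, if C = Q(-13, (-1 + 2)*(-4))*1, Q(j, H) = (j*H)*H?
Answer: -3150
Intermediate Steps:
Q(j, H) = j*H**2 (Q(j, H) = (H*j)*H = j*H**2)
C = -208 (C = -13*16*(-1 + 2)**2*1 = -13*(1*(-4))**2*1 = -13*(-4)**2*1 = -13*16*1 = -208*1 = -208)
C - 1*2942 = -208 - 1*2942 = -208 - 2942 = -3150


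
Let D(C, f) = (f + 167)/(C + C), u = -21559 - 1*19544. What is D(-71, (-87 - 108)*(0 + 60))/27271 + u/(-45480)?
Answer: 26615858081/29353413560 ≈ 0.90674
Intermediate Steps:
u = -41103 (u = -21559 - 19544 = -41103)
D(C, f) = (167 + f)/(2*C) (D(C, f) = (167 + f)/((2*C)) = (167 + f)*(1/(2*C)) = (167 + f)/(2*C))
D(-71, (-87 - 108)*(0 + 60))/27271 + u/(-45480) = ((½)*(167 + (-87 - 108)*(0 + 60))/(-71))/27271 - 41103/(-45480) = ((½)*(-1/71)*(167 - 195*60))*(1/27271) - 41103*(-1/45480) = ((½)*(-1/71)*(167 - 11700))*(1/27271) + 13701/15160 = ((½)*(-1/71)*(-11533))*(1/27271) + 13701/15160 = (11533/142)*(1/27271) + 13701/15160 = 11533/3872482 + 13701/15160 = 26615858081/29353413560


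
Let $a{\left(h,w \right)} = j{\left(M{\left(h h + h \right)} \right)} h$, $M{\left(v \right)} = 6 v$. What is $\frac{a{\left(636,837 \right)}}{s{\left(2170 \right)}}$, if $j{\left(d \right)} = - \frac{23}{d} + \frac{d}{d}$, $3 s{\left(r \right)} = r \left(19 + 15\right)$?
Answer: $\frac{2430769}{93995720} \approx 0.02586$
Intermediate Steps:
$s{\left(r \right)} = \frac{34 r}{3}$ ($s{\left(r \right)} = \frac{r \left(19 + 15\right)}{3} = \frac{r 34}{3} = \frac{34 r}{3}$)
$j{\left(d \right)} = 1 - \frac{23}{d}$ ($j{\left(d \right)} = - \frac{23}{d} + 1 = 1 - \frac{23}{d}$)
$a{\left(h,w \right)} = \frac{h \left(-23 + 6 h + 6 h^{2}\right)}{6 h + 6 h^{2}}$ ($a{\left(h,w \right)} = \frac{-23 + 6 \left(h h + h\right)}{6 \left(h h + h\right)} h = \frac{-23 + 6 \left(h^{2} + h\right)}{6 \left(h^{2} + h\right)} h = \frac{-23 + 6 \left(h + h^{2}\right)}{6 \left(h + h^{2}\right)} h = \frac{-23 + \left(6 h + 6 h^{2}\right)}{6 h + 6 h^{2}} h = \frac{-23 + 6 h + 6 h^{2}}{6 h + 6 h^{2}} h = \frac{h \left(-23 + 6 h + 6 h^{2}\right)}{6 h + 6 h^{2}}$)
$\frac{a{\left(636,837 \right)}}{s{\left(2170 \right)}} = \frac{\frac{1}{1 + 636} \left(- \frac{23}{6} + 636 \left(1 + 636\right)\right)}{\frac{34}{3} \cdot 2170} = \frac{\frac{1}{637} \left(- \frac{23}{6} + 636 \cdot 637\right)}{\frac{73780}{3}} = \frac{- \frac{23}{6} + 405132}{637} \cdot \frac{3}{73780} = \frac{1}{637} \cdot \frac{2430769}{6} \cdot \frac{3}{73780} = \frac{2430769}{3822} \cdot \frac{3}{73780} = \frac{2430769}{93995720}$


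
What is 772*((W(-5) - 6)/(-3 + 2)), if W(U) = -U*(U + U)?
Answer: 43232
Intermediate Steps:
W(U) = -2*U**2 (W(U) = -U*2*U = -2*U**2)
772*((W(-5) - 6)/(-3 + 2)) = 772*((-2*(-5)**2 - 6)/(-3 + 2)) = 772*((-2*25 - 6)/(-1)) = 772*((-50 - 6)*(-1)) = 772*(-56*(-1)) = 772*56 = 43232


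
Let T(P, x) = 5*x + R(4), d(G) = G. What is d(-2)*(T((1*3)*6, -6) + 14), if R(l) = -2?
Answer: 36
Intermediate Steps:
T(P, x) = -2 + 5*x (T(P, x) = 5*x - 2 = -2 + 5*x)
d(-2)*(T((1*3)*6, -6) + 14) = -2*((-2 + 5*(-6)) + 14) = -2*((-2 - 30) + 14) = -2*(-32 + 14) = -2*(-18) = 36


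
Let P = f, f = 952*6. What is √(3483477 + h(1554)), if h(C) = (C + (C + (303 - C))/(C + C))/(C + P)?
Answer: √1007087488553835582/537684 ≈ 1866.4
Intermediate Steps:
f = 5712
P = 5712
h(C) = (C + 303/(2*C))/(5712 + C) (h(C) = (C + (C + (303 - C))/(C + C))/(C + 5712) = (C + 303/((2*C)))/(5712 + C) = (C + 303*(1/(2*C)))/(5712 + C) = (C + 303/(2*C))/(5712 + C))
√(3483477 + h(1554)) = √(3483477 + (303/2 + 1554²)/(1554*(5712 + 1554))) = √(3483477 + (1/1554)*(303/2 + 2414916)/7266) = √(3483477 + (1/1554)*(1/7266)*(4830135/2)) = √(3483477 + 1610045/7527576) = √(26222139471797/7527576) = √1007087488553835582/537684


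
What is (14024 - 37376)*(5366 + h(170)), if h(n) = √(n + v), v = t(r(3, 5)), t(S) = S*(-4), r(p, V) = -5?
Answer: -125306832 - 23352*√190 ≈ -1.2563e+8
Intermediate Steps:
t(S) = -4*S
v = 20 (v = -4*(-5) = 20)
h(n) = √(20 + n) (h(n) = √(n + 20) = √(20 + n))
(14024 - 37376)*(5366 + h(170)) = (14024 - 37376)*(5366 + √(20 + 170)) = -23352*(5366 + √190) = -125306832 - 23352*√190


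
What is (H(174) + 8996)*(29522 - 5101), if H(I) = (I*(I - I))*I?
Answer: 219691316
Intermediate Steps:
H(I) = 0 (H(I) = (I*0)*I = 0*I = 0)
(H(174) + 8996)*(29522 - 5101) = (0 + 8996)*(29522 - 5101) = 8996*24421 = 219691316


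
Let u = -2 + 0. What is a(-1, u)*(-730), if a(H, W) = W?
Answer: 1460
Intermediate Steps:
u = -2
a(-1, u)*(-730) = -2*(-730) = 1460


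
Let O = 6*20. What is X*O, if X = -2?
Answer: -240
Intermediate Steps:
O = 120
X*O = -2*120 = -240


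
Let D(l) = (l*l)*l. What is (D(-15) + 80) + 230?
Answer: -3065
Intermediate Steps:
D(l) = l³ (D(l) = l²*l = l³)
(D(-15) + 80) + 230 = ((-15)³ + 80) + 230 = (-3375 + 80) + 230 = -3295 + 230 = -3065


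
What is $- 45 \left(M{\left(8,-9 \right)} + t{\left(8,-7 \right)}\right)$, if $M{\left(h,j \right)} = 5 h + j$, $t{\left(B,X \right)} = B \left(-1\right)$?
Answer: $-1035$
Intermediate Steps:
$t{\left(B,X \right)} = - B$
$M{\left(h,j \right)} = j + 5 h$
$- 45 \left(M{\left(8,-9 \right)} + t{\left(8,-7 \right)}\right) = - 45 \left(\left(-9 + 5 \cdot 8\right) - 8\right) = - 45 \left(\left(-9 + 40\right) - 8\right) = - 45 \left(31 - 8\right) = \left(-45\right) 23 = -1035$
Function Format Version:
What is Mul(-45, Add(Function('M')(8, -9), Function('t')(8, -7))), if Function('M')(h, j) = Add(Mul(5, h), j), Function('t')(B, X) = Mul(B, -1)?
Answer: -1035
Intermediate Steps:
Function('t')(B, X) = Mul(-1, B)
Function('M')(h, j) = Add(j, Mul(5, h))
Mul(-45, Add(Function('M')(8, -9), Function('t')(8, -7))) = Mul(-45, Add(Add(-9, Mul(5, 8)), Mul(-1, 8))) = Mul(-45, Add(Add(-9, 40), -8)) = Mul(-45, Add(31, -8)) = Mul(-45, 23) = -1035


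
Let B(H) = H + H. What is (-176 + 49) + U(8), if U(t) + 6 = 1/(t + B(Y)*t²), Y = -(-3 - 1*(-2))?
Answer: -18087/136 ≈ -132.99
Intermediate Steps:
Y = 1 (Y = -(-3 + 2) = -1*(-1) = 1)
B(H) = 2*H
U(t) = -6 + 1/(t + 2*t²) (U(t) = -6 + 1/(t + (2*1)*t²) = -6 + 1/(t + 2*t²))
(-176 + 49) + U(8) = (-176 + 49) + (1 - 12*8² - 6*8)/(8*(1 + 2*8)) = -127 + (1 - 12*64 - 48)/(8*(1 + 16)) = -127 + (⅛)*(1 - 768 - 48)/17 = -127 + (⅛)*(1/17)*(-815) = -127 - 815/136 = -18087/136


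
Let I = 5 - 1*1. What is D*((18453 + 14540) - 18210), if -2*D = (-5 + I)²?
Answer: -14783/2 ≈ -7391.5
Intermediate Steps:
I = 4 (I = 5 - 1 = 4)
D = -½ (D = -(-5 + 4)²/2 = -½*(-1)² = -½*1 = -½ ≈ -0.50000)
D*((18453 + 14540) - 18210) = -((18453 + 14540) - 18210)/2 = -(32993 - 18210)/2 = -½*14783 = -14783/2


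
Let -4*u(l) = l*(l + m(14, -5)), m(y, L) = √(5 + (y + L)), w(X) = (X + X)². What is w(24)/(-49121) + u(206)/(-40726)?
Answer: 427291985/2000501846 + 103*√14/81452 ≈ 0.21832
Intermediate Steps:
w(X) = 4*X² (w(X) = (2*X)² = 4*X²)
m(y, L) = √(5 + L + y) (m(y, L) = √(5 + (L + y)) = √(5 + L + y))
u(l) = -l*(l + √14)/4 (u(l) = -l*(l + √(5 - 5 + 14))/4 = -l*(l + √14)/4)
w(24)/(-49121) + u(206)/(-40726) = (4*24²)/(-49121) - ¼*206*(206 + √14)/(-40726) = (4*576)*(-1/49121) + (-10609 - 103*√14/2)*(-1/40726) = 2304*(-1/49121) + (10609/40726 + 103*√14/81452) = -2304/49121 + (10609/40726 + 103*√14/81452) = 427291985/2000501846 + 103*√14/81452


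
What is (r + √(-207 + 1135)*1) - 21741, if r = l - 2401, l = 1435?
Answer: -22707 + 4*√58 ≈ -22677.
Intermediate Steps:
r = -966 (r = 1435 - 2401 = -966)
(r + √(-207 + 1135)*1) - 21741 = (-966 + √(-207 + 1135)*1) - 21741 = (-966 + √928*1) - 21741 = (-966 + (4*√58)*1) - 21741 = (-966 + 4*√58) - 21741 = -22707 + 4*√58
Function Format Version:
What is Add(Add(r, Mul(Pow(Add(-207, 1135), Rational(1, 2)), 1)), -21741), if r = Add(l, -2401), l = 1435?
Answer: Add(-22707, Mul(4, Pow(58, Rational(1, 2)))) ≈ -22677.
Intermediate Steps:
r = -966 (r = Add(1435, -2401) = -966)
Add(Add(r, Mul(Pow(Add(-207, 1135), Rational(1, 2)), 1)), -21741) = Add(Add(-966, Mul(Pow(Add(-207, 1135), Rational(1, 2)), 1)), -21741) = Add(Add(-966, Mul(Pow(928, Rational(1, 2)), 1)), -21741) = Add(Add(-966, Mul(Mul(4, Pow(58, Rational(1, 2))), 1)), -21741) = Add(Add(-966, Mul(4, Pow(58, Rational(1, 2)))), -21741) = Add(-22707, Mul(4, Pow(58, Rational(1, 2))))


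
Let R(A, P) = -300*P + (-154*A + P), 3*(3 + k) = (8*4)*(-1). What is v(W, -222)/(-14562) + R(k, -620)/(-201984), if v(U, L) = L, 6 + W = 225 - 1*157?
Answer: -223775939/245107584 ≈ -0.91297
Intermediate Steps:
k = -41/3 (k = -3 + ((8*4)*(-1))/3 = -3 + (32*(-1))/3 = -3 + (1/3)*(-32) = -3 - 32/3 = -41/3 ≈ -13.667)
W = 62 (W = -6 + (225 - 1*157) = -6 + (225 - 157) = -6 + 68 = 62)
R(A, P) = -299*P - 154*A (R(A, P) = -300*P + (P - 154*A) = -299*P - 154*A)
v(W, -222)/(-14562) + R(k, -620)/(-201984) = -222/(-14562) + (-299*(-620) - 154*(-41/3))/(-201984) = -222*(-1/14562) + (185380 + 6314/3)*(-1/201984) = 37/2427 + (562454/3)*(-1/201984) = 37/2427 - 281227/302976 = -223775939/245107584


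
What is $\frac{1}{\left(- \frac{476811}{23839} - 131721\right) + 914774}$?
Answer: $\frac{769}{602152376} \approx 1.2771 \cdot 10^{-6}$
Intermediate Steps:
$\frac{1}{\left(- \frac{476811}{23839} - 131721\right) + 914774} = \frac{1}{\left(\left(-476811\right) \frac{1}{23839} - 131721\right) + 914774} = \frac{1}{\left(- \frac{15381}{769} - 131721\right) + 914774} = \frac{1}{- \frac{101308830}{769} + 914774} = \frac{1}{\frac{602152376}{769}} = \frac{769}{602152376}$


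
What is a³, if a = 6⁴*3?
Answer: 58773123072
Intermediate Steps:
a = 3888 (a = 1296*3 = 3888)
a³ = 3888³ = 58773123072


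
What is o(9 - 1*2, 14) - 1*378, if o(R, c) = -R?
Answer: -385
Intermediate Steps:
o(9 - 1*2, 14) - 1*378 = -(9 - 1*2) - 1*378 = -(9 - 2) - 378 = -1*7 - 378 = -7 - 378 = -385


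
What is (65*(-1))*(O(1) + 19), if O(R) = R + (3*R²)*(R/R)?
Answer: -1495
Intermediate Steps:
O(R) = R + 3*R² (O(R) = R + (3*R²)*1 = R + 3*R²)
(65*(-1))*(O(1) + 19) = (65*(-1))*(1*(1 + 3*1) + 19) = -65*(1*(1 + 3) + 19) = -65*(1*4 + 19) = -65*(4 + 19) = -65*23 = -1495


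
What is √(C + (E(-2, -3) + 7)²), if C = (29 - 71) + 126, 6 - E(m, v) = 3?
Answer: 2*√46 ≈ 13.565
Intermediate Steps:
E(m, v) = 3 (E(m, v) = 6 - 1*3 = 6 - 3 = 3)
C = 84 (C = -42 + 126 = 84)
√(C + (E(-2, -3) + 7)²) = √(84 + (3 + 7)²) = √(84 + 10²) = √(84 + 100) = √184 = 2*√46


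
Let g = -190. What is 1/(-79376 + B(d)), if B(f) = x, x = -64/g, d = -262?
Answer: -95/7540688 ≈ -1.2598e-5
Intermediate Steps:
x = 32/95 (x = -64/(-190) = -64*(-1/190) = 32/95 ≈ 0.33684)
B(f) = 32/95
1/(-79376 + B(d)) = 1/(-79376 + 32/95) = 1/(-7540688/95) = -95/7540688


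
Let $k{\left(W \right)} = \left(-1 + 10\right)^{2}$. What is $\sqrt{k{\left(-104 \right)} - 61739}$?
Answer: $i \sqrt{61658} \approx 248.31 i$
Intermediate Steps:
$k{\left(W \right)} = 81$ ($k{\left(W \right)} = 9^{2} = 81$)
$\sqrt{k{\left(-104 \right)} - 61739} = \sqrt{81 - 61739} = \sqrt{-61658} = i \sqrt{61658}$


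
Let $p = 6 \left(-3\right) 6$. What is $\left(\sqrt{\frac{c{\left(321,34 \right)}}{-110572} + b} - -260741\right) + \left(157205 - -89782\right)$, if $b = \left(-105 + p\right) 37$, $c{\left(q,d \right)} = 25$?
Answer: $507728 + \frac{i \sqrt{24088606585351}}{55286} \approx 5.0773 \cdot 10^{5} + 88.775 i$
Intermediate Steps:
$p = -108$ ($p = \left(-18\right) 6 = -108$)
$b = -7881$ ($b = \left(-105 - 108\right) 37 = \left(-213\right) 37 = -7881$)
$\left(\sqrt{\frac{c{\left(321,34 \right)}}{-110572} + b} - -260741\right) + \left(157205 - -89782\right) = \left(\sqrt{\frac{25}{-110572} - 7881} - -260741\right) + \left(157205 - -89782\right) = \left(\sqrt{25 \left(- \frac{1}{110572}\right) - 7881} + 260741\right) + \left(157205 + 89782\right) = \left(\sqrt{- \frac{25}{110572} - 7881} + 260741\right) + 246987 = \left(\sqrt{- \frac{871417957}{110572}} + 260741\right) + 246987 = \left(\frac{i \sqrt{24088606585351}}{55286} + 260741\right) + 246987 = \left(260741 + \frac{i \sqrt{24088606585351}}{55286}\right) + 246987 = 507728 + \frac{i \sqrt{24088606585351}}{55286}$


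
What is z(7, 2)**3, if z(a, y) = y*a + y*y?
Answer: 5832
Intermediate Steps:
z(a, y) = y**2 + a*y (z(a, y) = a*y + y**2 = y**2 + a*y)
z(7, 2)**3 = (2*(7 + 2))**3 = (2*9)**3 = 18**3 = 5832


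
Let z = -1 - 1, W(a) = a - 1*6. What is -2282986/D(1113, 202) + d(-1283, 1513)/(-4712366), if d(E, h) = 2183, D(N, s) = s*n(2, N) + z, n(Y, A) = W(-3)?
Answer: 1344782703977/1072063265 ≈ 1254.4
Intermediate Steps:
W(a) = -6 + a (W(a) = a - 6 = -6 + a)
n(Y, A) = -9 (n(Y, A) = -6 - 3 = -9)
z = -2
D(N, s) = -2 - 9*s (D(N, s) = s*(-9) - 2 = -9*s - 2 = -2 - 9*s)
-2282986/D(1113, 202) + d(-1283, 1513)/(-4712366) = -2282986/(-2 - 9*202) + 2183/(-4712366) = -2282986/(-2 - 1818) + 2183*(-1/4712366) = -2282986/(-1820) - 2183/4712366 = -2282986*(-1/1820) - 2183/4712366 = 1141493/910 - 2183/4712366 = 1344782703977/1072063265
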